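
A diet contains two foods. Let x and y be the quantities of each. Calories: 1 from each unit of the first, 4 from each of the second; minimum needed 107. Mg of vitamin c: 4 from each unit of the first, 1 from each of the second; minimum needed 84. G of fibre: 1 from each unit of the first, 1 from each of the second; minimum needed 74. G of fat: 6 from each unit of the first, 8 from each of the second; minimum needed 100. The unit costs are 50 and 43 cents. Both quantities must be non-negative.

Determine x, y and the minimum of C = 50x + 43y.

The feasible region is unbounded (it extends along (0, 1), (1, 0)), but C strictly increases along every unbounded feasible direction, so there is no improving ray and the minimum is attained at a vertex.

The binding constraints are 4x + y = 84 and x + y = 74.
Solving simultaneously gives x = 10/3, y = 212/3.

x = 10/3, y = 212/3, minimum C = 9616/3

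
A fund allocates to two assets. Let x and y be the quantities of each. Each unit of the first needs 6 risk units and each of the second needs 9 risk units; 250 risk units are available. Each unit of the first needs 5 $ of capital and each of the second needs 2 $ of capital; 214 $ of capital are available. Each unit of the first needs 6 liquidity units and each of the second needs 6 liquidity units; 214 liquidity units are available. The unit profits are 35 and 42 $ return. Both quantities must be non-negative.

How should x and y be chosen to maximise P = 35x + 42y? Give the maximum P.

x = 71/3, y = 12, maximum P = 3997/3

Corner points and P = 35x + 42y:
  (0, 0) → P = 0
  (0, 250/9) → P = 3500/3
  (107/3, 0) → P = 3745/3
  (71/3, 12) → P = 3997/3

The optimum lies where 6x + 9y = 250 and 6x + 6y = 214.
Solving simultaneously gives x = 71/3, y = 12.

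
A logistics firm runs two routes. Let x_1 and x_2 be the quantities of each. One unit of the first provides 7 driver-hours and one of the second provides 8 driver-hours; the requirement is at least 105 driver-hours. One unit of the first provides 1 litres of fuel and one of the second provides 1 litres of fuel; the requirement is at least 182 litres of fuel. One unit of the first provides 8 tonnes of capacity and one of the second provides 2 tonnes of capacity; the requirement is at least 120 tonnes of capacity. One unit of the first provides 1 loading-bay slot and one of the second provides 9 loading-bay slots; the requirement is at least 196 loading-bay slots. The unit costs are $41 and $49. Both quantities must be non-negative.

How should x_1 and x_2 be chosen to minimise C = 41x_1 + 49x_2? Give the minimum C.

The feasible region is unbounded (it extends along (0, 1), (1, 0)), but C strictly increases along every unbounded feasible direction, so there is no improving ray and the minimum is attained at a vertex.

x_1 = 721/4, x_2 = 7/4, minimum C = 7476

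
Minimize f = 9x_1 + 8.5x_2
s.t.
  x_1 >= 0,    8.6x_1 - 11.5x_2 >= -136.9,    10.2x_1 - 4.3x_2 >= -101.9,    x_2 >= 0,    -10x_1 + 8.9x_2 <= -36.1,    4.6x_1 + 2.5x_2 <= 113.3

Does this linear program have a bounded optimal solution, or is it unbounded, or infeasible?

bounded optimum

Extreme points and f = 9x_1 + 8.5x_2:
  (3.61, 0) → f = 32.49
  (1133/46, 0) → f = 10197/46
  (54931/3297, 48347/3297) → f = 1810657/6594
The feasible region has finitely many vertices and no improving ray; the minimum is 32.49 at (3.61, 0).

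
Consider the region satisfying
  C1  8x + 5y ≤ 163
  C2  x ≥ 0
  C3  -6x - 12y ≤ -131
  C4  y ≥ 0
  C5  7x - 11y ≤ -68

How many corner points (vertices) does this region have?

4

Pairwise boundary intersections that survive every other constraint:
  (0, 163/5)
  (1453/123, 1685/123)
  (0, 131/12)
  (25/6, 53/6)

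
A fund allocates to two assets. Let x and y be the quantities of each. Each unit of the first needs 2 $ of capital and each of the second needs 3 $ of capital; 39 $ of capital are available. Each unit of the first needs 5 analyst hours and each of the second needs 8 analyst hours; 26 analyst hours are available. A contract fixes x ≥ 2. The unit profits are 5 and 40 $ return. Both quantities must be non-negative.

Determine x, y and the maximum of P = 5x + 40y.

Extreme points and P = 5x + 40y:
  (26/5, 0) → P = 26
  (2, 0) → P = 10
  (2, 2) → P = 90

x = 2, y = 2, maximum P = 90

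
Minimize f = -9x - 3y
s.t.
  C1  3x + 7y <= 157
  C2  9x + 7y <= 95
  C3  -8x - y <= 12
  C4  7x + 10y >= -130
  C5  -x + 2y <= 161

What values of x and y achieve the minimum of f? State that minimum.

Extreme points and f = -9x - 3y:
  (-179/47, 868/47) → f = -993/47
  (1860/41, -1835/41) → f = -11235/41
  (10/73, -956/73) → f = 2778/73

The binding constraints are 9x + 7y = 95 and 7x + 10y = -130.
Solving simultaneously gives x = 1860/41, y = -1835/41.

x = 1860/41, y = -1835/41, minimum f = -11235/41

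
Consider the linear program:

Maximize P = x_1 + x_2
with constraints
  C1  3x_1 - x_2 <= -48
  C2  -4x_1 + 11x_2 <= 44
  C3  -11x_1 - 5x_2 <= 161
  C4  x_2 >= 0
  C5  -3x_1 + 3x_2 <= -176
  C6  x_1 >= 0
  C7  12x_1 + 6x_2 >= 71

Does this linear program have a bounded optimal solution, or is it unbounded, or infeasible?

infeasible

The boundaries -4x_1 + 11x_2 = 44 and -3x_1 + 3x_2 = -176 meet at (2068/21, 836/21), but that point violates 3x_1 - x_2 ≤ -48. Every candidate vertex is excluded by some other constraint, so the feasible region is empty.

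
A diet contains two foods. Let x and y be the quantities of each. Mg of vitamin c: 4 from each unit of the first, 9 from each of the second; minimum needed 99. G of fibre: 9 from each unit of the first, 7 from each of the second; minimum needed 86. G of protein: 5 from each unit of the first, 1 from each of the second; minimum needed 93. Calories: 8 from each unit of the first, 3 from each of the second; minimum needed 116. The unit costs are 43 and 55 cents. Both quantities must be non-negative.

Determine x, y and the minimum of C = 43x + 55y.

Corner points and C = 43x + 55y:
  (0, 93) → C = 5115
  (99/4, 0) → C = 4257/4
  (18, 3) → C = 939
The feasible region is unbounded (it extends along (0, 1), (1, 0)), but C strictly increases along every unbounded feasible direction, so there is no improving ray and the minimum is attained at a vertex.

The binding constraints are 4x + 9y = 99 and 5x + y = 93.
Solving simultaneously gives x = 18, y = 3.

x = 18, y = 3, minimum C = 939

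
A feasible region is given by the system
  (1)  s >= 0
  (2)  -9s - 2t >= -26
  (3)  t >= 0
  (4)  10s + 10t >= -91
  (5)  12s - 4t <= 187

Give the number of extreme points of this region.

The feasible vertices (each the meet of two boundaries and inside every other half-plane) are:
  (0, 13)
  (0, 0)
  (26/9, 0)

3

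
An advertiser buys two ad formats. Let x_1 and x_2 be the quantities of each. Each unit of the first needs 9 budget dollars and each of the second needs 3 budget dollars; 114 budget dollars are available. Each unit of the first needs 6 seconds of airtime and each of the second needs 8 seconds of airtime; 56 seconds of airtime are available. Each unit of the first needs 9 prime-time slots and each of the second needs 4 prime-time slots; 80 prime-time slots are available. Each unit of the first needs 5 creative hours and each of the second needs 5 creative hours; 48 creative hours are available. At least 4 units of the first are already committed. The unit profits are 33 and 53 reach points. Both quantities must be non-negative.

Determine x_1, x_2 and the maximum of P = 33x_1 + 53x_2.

x_1 = 4, x_2 = 4, maximum P = 344

Feasible corners and P = 33x_1 + 53x_2:
  (80/9, 0) → P = 880/3
  (4, 0) → P = 132
  (26/3, 1/2) → P = 625/2
  (4, 4) → P = 344

The binding constraints are 6x_1 + 8x_2 = 56 and x_1 = 4.
Solving simultaneously gives x_1 = 4, x_2 = 4.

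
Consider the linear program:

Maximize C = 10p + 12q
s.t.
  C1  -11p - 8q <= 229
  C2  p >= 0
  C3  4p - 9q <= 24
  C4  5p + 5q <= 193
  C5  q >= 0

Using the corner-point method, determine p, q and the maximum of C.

At the optimal vertex, p = 0 and 5p + 5q = 193.
Solving simultaneously gives p = 0, q = 193/5.

p = 0, q = 193/5, maximum C = 2316/5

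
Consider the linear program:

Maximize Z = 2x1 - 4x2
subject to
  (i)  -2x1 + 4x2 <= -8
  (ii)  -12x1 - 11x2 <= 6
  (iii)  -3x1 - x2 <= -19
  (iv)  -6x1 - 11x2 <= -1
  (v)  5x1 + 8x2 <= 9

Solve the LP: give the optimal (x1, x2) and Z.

x1 = 13, x2 = -7, maximum Z = 54

Feasible corners and Z = 2x1 - 4x2:
  (208/27, -37/9) → Z = 860/27
  (143/19, -68/19) → Z = 558/19
  (13, -7) → Z = 54

At the optimal vertex, -6x1 - 11x2 = -1 and 5x1 + 8x2 = 9.
Solving simultaneously gives x1 = 13, x2 = -7.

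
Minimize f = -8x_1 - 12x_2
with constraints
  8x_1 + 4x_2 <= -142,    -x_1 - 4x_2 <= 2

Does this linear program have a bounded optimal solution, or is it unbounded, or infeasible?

unbounded

From the feasible point (-20, 9/2), moving in the direction (-4, 8) keeps every constraint satisfied while f decreases without bound.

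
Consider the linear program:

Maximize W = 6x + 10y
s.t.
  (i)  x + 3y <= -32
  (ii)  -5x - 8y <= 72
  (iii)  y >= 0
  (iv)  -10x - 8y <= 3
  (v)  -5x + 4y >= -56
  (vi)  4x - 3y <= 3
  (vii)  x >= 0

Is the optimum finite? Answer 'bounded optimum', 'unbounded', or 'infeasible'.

infeasible

The boundaries y = 0 and 4x - 3y = 3 meet at (3/4, 0), but that point violates x + 3y ≤ -32. Every candidate vertex is excluded by some other constraint, so the feasible region is empty.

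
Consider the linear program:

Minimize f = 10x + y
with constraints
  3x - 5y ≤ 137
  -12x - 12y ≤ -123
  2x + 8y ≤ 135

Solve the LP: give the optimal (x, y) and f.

x = -53/6, y = 229/12, minimum f = -277/4

Feasible corners and f = 10x + y:
  (753/32, -425/32) → f = 7105/32
  (1771/34, 131/34) → f = 17841/34
  (-53/6, 229/12) → f = -277/4

The binding constraints are -12x - 12y = -123 and 2x + 8y = 135.
Solving simultaneously gives x = -53/6, y = 229/12.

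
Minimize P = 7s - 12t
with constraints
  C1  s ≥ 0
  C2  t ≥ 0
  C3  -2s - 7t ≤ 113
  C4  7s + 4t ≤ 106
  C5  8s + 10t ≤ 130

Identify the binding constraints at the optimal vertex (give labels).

Extreme points and P = 7s - 12t:
  (0, 0) → P = 0
  (0, 13) → P = -156
  (106/7, 0) → P = 106
  (270/19, 31/19) → P = 1518/19

The minimum is at (0, 13). Substituting into each constraint, equality holds for C1 and C5; the remaining constraints have slack.

C1 and C5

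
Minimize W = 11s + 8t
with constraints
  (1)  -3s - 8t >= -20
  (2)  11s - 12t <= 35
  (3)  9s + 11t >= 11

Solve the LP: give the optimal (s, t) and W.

s = -44/13, t = 49/13, minimum W = -92/13

Corner points and W = 11s + 8t:
  (130/31, 115/124) → W = 1660/31
  (-44/13, 49/13) → W = -92/13
  (517/229, -194/229) → W = 4135/229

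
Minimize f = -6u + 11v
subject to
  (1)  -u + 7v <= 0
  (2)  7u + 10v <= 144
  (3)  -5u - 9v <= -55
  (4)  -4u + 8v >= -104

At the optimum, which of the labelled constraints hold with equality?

(2) and (4)

Feasible corners and f = -6u + 11v:
  (1008/59, 144/59) → f = -4464/59
  (35/4, 5/4) → f = -155/4
  (137/6, -19/12) → f = -1853/12
  (344/19, -75/19) → f = -2889/19

The minimum is at (137/6, -19/12). Substituting into each constraint, equality holds for (2) and (4); the remaining constraints have slack.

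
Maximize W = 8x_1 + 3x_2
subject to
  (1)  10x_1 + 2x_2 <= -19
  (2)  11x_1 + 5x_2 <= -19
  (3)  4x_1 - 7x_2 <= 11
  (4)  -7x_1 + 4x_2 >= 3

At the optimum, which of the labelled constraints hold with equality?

(1) and (2)

Feasible corners and W = 8x_1 + 3x_2:
  (-57/28, 19/28) → W = -57/4
  (-41/27, -103/54) → W = -965/54
  (-65/33, -89/33) → W = -787/33
The feasible region is unbounded (it extends along (-7, -4), (-5, 11)), but W strictly decreases along every unbounded feasible direction, so there is no improving ray and the maximum is attained at a vertex.

The maximum is at (-57/28, 19/28). Substituting into each constraint, equality holds for (1) and (2); the remaining constraints have slack.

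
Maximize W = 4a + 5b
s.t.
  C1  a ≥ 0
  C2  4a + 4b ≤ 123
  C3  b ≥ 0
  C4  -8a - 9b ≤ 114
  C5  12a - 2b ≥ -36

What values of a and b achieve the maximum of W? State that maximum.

a = 51/28, b = 405/14, maximum W = 2127/14

Feasible corners and W = 4a + 5b:
  (0, 0) → W = 0
  (0, 18) → W = 90
  (123/4, 0) → W = 123
  (51/28, 405/14) → W = 2127/14

The optimum lies where 4a + 4b = 123 and 12a - 2b = -36.
Solving simultaneously gives a = 51/28, b = 405/14.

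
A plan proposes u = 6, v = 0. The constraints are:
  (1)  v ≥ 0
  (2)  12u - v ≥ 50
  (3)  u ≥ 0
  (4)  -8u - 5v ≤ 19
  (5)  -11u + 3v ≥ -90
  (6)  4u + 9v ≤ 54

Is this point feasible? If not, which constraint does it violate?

(1): 0 ≥ 0 ✓
(2): 72 ≥ 50 ✓
(3): 6 ≥ 0 ✓
(4): -48 ≤ 19 ✓
(5): -66 ≥ -90 ✓
(6): 24 ≤ 54 ✓

feasible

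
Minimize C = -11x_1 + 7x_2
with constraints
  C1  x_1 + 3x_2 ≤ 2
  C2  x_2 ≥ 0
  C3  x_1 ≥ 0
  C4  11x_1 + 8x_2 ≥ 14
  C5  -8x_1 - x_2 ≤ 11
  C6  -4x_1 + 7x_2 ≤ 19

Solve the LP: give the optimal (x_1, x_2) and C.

x_1 = 2, x_2 = 0, minimum C = -22

Extreme points and C = -11x_1 + 7x_2:
  (2, 0) → C = -22
  (26/25, 8/25) → C = -46/5
  (14/11, 0) → C = -14

The binding constraints are x_1 + 3x_2 = 2 and x_2 = 0.
Solving simultaneously gives x_1 = 2, x_2 = 0.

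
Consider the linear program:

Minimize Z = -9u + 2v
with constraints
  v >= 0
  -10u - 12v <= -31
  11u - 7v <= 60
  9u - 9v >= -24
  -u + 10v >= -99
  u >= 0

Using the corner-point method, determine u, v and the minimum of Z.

u = 59/3, v = 67/3, minimum Z = -397/3

Vertices and Z = -9u + 2v:
  (31/10, 0) → Z = -279/10
  (60/11, 0) → Z = -540/11
  (0, 31/12) → Z = 31/6
  (59/3, 67/3) → Z = -397/3
  (0, 8/3) → Z = 16/3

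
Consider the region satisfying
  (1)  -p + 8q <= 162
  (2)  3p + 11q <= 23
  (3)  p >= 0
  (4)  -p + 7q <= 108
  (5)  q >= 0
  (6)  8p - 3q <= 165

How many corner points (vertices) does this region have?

3

The feasible vertices (each the meet of two boundaries and inside every other half-plane) are:
  (0, 23/11)
  (23/3, 0)
  (0, 0)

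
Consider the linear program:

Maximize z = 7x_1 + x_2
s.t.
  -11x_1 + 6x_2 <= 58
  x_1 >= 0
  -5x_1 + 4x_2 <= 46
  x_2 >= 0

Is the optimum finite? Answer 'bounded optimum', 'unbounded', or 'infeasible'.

From the feasible point (0, 29/3), moving in the direction (4, 5) keeps every constraint satisfied while z increases without bound.

unbounded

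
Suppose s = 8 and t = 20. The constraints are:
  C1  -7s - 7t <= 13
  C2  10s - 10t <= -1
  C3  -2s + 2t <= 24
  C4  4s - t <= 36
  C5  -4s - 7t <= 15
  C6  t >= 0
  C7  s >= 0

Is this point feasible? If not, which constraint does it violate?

C1: -196 ≤ 13 ✓
C2: -120 ≤ -1 ✓
C3: 24 ≤ 24 ✓
C4: 12 ≤ 36 ✓
C5: -172 ≤ 15 ✓
C6: 20 ≥ 0 ✓
C7: 8 ≥ 0 ✓

feasible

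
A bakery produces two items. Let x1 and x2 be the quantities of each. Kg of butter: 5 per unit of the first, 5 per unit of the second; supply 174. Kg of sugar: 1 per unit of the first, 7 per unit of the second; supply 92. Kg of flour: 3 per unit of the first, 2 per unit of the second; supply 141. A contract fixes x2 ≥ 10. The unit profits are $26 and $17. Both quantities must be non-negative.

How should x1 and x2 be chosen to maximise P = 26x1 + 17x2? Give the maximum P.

x1 = 22, x2 = 10, maximum P = 742

Extreme points and P = 26x1 + 17x2:
  (0, 92/7) → P = 1564/7
  (0, 10) → P = 170
  (22, 10) → P = 742

At the optimal vertex, x1 + 7x2 = 92 and x2 = 10.
Solving simultaneously gives x1 = 22, x2 = 10.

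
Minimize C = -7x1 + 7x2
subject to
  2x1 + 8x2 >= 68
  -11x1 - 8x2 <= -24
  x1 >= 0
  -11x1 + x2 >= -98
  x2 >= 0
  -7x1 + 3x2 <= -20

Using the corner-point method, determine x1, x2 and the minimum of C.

x1 = 142/15, x2 = 92/15, minimum C = -70/3

The binding constraints are 2x1 + 8x2 = 68 and -11x1 + x2 = -98.
Solving simultaneously gives x1 = 142/15, x2 = 92/15.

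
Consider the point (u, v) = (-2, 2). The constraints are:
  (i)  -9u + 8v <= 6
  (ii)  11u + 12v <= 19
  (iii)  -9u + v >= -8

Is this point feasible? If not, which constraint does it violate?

Constraint (i): -9u + 8v = 34, which is not ≤ 6. All other constraints are satisfied.

not feasible — violates (i)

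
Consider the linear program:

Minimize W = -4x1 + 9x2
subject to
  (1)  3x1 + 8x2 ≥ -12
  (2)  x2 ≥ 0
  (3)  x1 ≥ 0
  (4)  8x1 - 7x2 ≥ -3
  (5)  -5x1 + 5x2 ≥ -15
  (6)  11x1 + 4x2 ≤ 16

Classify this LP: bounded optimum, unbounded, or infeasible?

Extreme points and W = -4x1 + 9x2:
  (0, 0) → W = 0
  (16/11, 0) → W = -64/11
  (0, 3/7) → W = 27/7
  (100/109, 161/109) → W = 1049/109
The feasible region has finitely many vertices and no improving ray; the minimum is -64/11 at (16/11, 0).

bounded optimum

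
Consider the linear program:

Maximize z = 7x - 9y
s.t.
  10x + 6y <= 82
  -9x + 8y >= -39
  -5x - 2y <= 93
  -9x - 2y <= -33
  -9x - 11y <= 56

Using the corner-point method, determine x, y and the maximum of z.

At the optimal vertex, -9x + 8y = -39 and -9x - 2y = -33.
Solving simultaneously gives x = 19/5, y = -3/5.

x = 19/5, y = -3/5, maximum z = 32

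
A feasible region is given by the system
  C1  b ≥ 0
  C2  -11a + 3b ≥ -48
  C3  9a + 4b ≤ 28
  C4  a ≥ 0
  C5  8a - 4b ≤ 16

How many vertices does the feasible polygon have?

4

The feasible vertices (each the meet of two boundaries and inside every other half-plane) are:
  (0, 0)
  (2, 0)
  (0, 7)
  (44/17, 20/17)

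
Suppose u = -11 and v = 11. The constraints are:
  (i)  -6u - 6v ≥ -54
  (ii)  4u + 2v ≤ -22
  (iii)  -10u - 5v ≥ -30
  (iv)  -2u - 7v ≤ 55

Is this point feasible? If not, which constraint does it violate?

feasible

(i): 0 ≥ -54 ✓
(ii): -22 ≤ -22 ✓
(iii): 55 ≥ -30 ✓
(iv): -55 ≤ 55 ✓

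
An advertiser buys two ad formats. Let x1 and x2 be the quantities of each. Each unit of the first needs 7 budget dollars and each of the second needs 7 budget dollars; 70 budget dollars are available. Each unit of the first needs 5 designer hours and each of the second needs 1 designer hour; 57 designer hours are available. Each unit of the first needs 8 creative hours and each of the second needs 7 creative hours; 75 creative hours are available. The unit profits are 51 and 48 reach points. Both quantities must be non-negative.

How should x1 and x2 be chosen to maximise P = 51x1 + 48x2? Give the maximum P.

Vertices and P = 51x1 + 48x2:
  (0, 0) → P = 0
  (0, 10) → P = 480
  (75/8, 0) → P = 3825/8
  (5, 5) → P = 495

x1 = 5, x2 = 5, maximum P = 495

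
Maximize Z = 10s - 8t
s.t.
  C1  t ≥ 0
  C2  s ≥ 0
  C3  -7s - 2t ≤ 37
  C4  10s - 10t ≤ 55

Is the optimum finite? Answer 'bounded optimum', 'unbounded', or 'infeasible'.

unbounded

From the feasible point (0, 0), moving in the direction (10, 10) keeps every constraint satisfied while Z increases without bound.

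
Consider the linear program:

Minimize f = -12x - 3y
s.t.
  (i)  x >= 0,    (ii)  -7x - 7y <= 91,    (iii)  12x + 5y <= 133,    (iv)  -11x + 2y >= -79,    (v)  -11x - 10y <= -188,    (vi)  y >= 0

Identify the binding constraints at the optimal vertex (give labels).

Corner points and f = -12x - 3y:
  (0, 133/5) → f = -399/5
  (0, 94/5) → f = -282/5
  (6, 61/5) → f = -543/5

The minimum is at (6, 61/5). Substituting into each constraint, equality holds for (iii) and (v); the remaining constraints have slack.

(iii) and (v)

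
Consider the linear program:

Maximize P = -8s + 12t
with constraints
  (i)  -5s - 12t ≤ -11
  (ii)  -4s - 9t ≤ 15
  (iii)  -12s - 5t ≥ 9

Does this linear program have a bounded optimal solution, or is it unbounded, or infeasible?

From the feasible point (-93, 119/3), moving in the direction (-9, 4) keeps every constraint satisfied while P increases without bound.

unbounded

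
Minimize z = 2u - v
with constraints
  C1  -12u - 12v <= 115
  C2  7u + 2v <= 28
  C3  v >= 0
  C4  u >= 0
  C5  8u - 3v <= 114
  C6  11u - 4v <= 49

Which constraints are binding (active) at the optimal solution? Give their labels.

Corner points and z = 2u - v:
  (4, 0) → z = 8
  (0, 14) → z = -14
  (0, 0) → z = 0

The minimum is at (0, 14). Substituting into each constraint, equality holds for C2 and C4; the remaining constraints have slack.

C2 and C4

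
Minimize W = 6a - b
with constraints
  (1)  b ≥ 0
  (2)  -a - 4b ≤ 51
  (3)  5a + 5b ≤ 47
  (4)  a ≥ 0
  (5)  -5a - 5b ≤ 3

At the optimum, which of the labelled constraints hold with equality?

Corner points and W = 6a - b:
  (47/5, 0) → W = 282/5
  (0, 0) → W = 0
  (0, 47/5) → W = -47/5

The minimum is at (0, 47/5). Substituting into each constraint, equality holds for (3) and (4); the remaining constraints have slack.

(3) and (4)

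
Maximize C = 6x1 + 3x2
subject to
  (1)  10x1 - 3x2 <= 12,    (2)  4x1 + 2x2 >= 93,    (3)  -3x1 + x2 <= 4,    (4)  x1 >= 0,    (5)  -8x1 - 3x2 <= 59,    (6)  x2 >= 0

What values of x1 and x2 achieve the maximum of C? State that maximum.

Corner points and C = 6x1 + 3x2:
  (303/32, 441/16) → C = 279/2
  (24, 76) → C = 372
  (17/2, 59/2) → C = 279/2

x1 = 24, x2 = 76, maximum C = 372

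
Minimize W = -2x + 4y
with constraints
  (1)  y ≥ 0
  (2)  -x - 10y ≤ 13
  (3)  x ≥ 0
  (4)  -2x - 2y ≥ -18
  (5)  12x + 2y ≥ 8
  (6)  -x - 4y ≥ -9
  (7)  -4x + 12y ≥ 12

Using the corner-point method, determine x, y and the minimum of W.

x = 15/7, y = 12/7, minimum W = 18/7

Vertices and W = -2x + 4y:
  (7/23, 50/23) → W = 186/23
  (9/19, 22/19) → W = 70/19
  (15/7, 12/7) → W = 18/7

At the optimal vertex, -x - 4y = -9 and -4x + 12y = 12.
Solving simultaneously gives x = 15/7, y = 12/7.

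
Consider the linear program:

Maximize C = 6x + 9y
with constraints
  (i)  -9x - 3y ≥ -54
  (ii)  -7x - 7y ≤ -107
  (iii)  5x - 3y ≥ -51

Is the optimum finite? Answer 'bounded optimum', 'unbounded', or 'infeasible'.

Feasible corners and C = 6x + 9y:
  (19/14, 195/14) → C = 267/2
  (3/14, 243/14) → C = 315/2
  (-9/14, 223/14) → C = 279/2
The feasible region has finitely many vertices and no improving ray; the maximum is 315/2 at (3/14, 243/14).

bounded optimum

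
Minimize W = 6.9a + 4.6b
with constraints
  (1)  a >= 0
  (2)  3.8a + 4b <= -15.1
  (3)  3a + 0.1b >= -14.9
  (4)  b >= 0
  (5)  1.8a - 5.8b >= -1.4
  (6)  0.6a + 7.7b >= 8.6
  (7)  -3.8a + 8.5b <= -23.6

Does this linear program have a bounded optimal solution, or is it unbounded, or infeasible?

infeasible

The boundaries b = 0 and 0.6a + 7.7b = 8.6 meet at (43/3, 0), but that point violates 3.8a + 4b ≤ -15.1. Every candidate vertex is excluded by some other constraint, so the feasible region is empty.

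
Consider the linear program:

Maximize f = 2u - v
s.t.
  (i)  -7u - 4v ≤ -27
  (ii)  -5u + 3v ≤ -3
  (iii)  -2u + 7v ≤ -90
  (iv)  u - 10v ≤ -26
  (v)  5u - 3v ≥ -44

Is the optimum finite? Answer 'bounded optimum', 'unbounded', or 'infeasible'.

From the feasible point (1082/13, 142/13), moving in the direction (10, 1) keeps every constraint satisfied while f increases without bound.

unbounded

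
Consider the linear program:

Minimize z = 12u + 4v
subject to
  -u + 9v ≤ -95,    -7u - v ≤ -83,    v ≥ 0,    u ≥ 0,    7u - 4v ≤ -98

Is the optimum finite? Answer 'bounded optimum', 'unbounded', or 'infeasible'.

infeasible

The boundaries -u + 9v = -95 and v = 0 meet at (95, 0), but that point violates 7u - 4v ≤ -98. Every candidate vertex is excluded by some other constraint, so the feasible region is empty.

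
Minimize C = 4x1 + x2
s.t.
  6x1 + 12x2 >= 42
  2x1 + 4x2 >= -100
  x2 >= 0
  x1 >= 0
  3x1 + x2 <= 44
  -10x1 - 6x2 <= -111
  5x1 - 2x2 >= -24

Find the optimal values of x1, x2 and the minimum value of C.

Extreme points and C = 4x1 + x2:
  (44/3, 0) → C = 176/3
  (111/10, 0) → C = 222/5
  (64/11, 292/11) → C = 548/11
  (39/25, 159/10) → C = 1107/50

x1 = 39/25, x2 = 159/10, minimum C = 1107/50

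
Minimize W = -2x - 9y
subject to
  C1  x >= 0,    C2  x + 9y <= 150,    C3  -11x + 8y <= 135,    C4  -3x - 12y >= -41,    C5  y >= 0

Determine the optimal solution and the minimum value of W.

Extreme points and W = -2x - 9y:
  (0, 41/12) → W = -123/4
  (0, 0) → W = 0
  (41/3, 0) → W = -82/3

The binding constraints are x = 0 and -3x - 12y = -41.
Solving simultaneously gives x = 0, y = 41/12.

x = 0, y = 41/12, minimum W = -123/4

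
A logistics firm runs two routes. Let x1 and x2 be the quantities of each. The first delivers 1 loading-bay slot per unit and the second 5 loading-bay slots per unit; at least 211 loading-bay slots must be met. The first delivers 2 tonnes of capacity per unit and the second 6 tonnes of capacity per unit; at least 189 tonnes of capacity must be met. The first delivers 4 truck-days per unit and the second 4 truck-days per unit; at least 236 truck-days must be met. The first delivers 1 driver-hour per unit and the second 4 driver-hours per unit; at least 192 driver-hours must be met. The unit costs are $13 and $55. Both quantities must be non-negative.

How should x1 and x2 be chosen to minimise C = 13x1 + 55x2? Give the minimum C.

x1 = 116, x2 = 19, minimum C = 2553

Feasible corners and C = 13x1 + 55x2:
  (0, 59) → C = 3245
  (211, 0) → C = 2743
  (116, 19) → C = 2553
  (44/3, 133/3) → C = 2629
The feasible region is unbounded (it extends along (0, 1), (1, 0)), but C strictly increases along every unbounded feasible direction, so there is no improving ray and the minimum is attained at a vertex.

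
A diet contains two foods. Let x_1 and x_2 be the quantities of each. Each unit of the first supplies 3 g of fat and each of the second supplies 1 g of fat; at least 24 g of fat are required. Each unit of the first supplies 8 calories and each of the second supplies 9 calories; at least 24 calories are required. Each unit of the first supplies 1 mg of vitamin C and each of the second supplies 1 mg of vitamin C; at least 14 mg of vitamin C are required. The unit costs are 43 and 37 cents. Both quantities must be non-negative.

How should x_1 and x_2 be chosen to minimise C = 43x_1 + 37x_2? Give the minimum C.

The feasible region is unbounded (it extends along (0, 1), (1, 0)), but C strictly increases along every unbounded feasible direction, so there is no improving ray and the minimum is attained at a vertex.

The binding constraints are 3x_1 + x_2 = 24 and x_1 + x_2 = 14.
Solving simultaneously gives x_1 = 5, x_2 = 9.

x_1 = 5, x_2 = 9, minimum C = 548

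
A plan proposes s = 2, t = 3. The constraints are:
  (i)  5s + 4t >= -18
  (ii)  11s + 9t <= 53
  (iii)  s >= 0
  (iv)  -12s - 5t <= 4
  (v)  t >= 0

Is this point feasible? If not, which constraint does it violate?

(i): 22 ≥ -18 ✓
(ii): 49 ≤ 53 ✓
(iii): 2 ≥ 0 ✓
(iv): -39 ≤ 4 ✓
(v): 3 ≥ 0 ✓

feasible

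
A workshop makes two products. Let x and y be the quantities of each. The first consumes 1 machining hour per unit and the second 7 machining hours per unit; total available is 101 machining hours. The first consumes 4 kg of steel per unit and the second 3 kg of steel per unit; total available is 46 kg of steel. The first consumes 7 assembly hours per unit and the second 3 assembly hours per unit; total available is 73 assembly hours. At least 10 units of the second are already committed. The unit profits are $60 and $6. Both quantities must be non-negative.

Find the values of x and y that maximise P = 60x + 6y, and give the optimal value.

x = 4, y = 10, maximum P = 300

The optimum lies where 4x + 3y = 46 and y = 10.
Solving simultaneously gives x = 4, y = 10.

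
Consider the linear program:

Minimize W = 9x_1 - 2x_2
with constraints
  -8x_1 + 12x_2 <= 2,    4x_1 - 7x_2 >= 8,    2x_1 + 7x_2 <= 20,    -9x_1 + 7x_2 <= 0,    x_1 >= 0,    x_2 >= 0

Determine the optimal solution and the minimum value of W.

Feasible corners and W = 9x_1 - 2x_2:
  (14/3, 32/21) → W = 818/21
  (2, 0) → W = 18
  (10, 0) → W = 90

The binding constraints are 4x_1 - 7x_2 = 8 and x_2 = 0.
Solving simultaneously gives x_1 = 2, x_2 = 0.

x_1 = 2, x_2 = 0, minimum W = 18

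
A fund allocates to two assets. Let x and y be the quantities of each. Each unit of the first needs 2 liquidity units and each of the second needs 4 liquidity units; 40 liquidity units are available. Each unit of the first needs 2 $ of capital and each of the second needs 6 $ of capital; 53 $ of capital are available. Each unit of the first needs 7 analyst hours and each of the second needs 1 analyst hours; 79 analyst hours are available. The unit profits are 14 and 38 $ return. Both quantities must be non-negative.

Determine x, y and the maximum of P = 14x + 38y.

x = 7, y = 13/2, maximum P = 345

Extreme points and P = 14x + 38y:
  (0, 0) → P = 0
  (0, 53/6) → P = 1007/3
  (79/7, 0) → P = 158
  (7, 13/2) → P = 345
  (138/13, 61/13) → P = 4250/13

The binding constraints are 2x + 4y = 40 and 2x + 6y = 53.
Solving simultaneously gives x = 7, y = 13/2.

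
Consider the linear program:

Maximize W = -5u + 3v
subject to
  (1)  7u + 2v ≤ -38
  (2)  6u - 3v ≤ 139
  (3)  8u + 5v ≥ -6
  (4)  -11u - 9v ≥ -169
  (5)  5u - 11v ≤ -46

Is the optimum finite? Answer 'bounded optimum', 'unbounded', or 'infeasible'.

Feasible corners and W = -5u + 3v:
  (-178/19, 262/19) → W = 1676/19
  (-680/41, 1601/41) → W = 8203/41
  (-899/17, 1418/17) → W = 8749/17
The feasible region has finitely many vertices and no improving ray; the maximum is 8749/17 at (-899/17, 1418/17).

bounded optimum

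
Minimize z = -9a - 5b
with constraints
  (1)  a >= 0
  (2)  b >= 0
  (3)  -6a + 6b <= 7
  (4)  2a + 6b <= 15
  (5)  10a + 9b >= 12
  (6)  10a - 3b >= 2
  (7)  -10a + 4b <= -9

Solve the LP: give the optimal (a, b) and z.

The binding constraints are b = 0 and 2a + 6b = 15.
Solving simultaneously gives a = 15/2, b = 0.

a = 15/2, b = 0, minimum z = -135/2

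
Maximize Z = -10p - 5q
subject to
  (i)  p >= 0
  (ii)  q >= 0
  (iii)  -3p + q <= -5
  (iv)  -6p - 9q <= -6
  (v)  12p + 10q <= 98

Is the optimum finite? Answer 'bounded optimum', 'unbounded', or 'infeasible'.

Vertices and Z = -10p - 5q:
  (5/3, 0) → Z = -50/3
  (49/6, 0) → Z = -245/3
  (74/21, 39/7) → Z = -1325/21
The feasible region has finitely many vertices and no improving ray; the maximum is -50/3 at (5/3, 0).

bounded optimum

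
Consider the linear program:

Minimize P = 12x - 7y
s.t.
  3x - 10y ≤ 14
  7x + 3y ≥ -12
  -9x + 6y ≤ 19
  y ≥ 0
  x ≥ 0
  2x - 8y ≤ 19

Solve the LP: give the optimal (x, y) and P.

Extreme points and P = 12x - 7y:
  (14/3, 0) → P = 56
  (0, 19/6) → P = -133/6
  (0, 0) → P = 0
The feasible region is unbounded (it extends along (10, 3), (2, 3)), but P strictly increases along every unbounded feasible direction, so there is no improving ray and the minimum is attained at a vertex.

The optimum lies where -9x + 6y = 19 and x = 0.
Solving simultaneously gives x = 0, y = 19/6.

x = 0, y = 19/6, minimum P = -133/6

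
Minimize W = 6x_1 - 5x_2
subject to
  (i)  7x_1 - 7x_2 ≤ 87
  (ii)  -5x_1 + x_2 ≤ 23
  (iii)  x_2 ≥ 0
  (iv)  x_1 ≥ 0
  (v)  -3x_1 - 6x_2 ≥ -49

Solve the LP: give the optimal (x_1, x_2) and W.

Feasible corners and W = 6x_1 - 5x_2:
  (87/7, 0) → W = 522/7
  (865/63, 82/63) → W = 4780/63
  (0, 0) → W = 0
  (0, 49/6) → W = -245/6

x_1 = 0, x_2 = 49/6, minimum W = -245/6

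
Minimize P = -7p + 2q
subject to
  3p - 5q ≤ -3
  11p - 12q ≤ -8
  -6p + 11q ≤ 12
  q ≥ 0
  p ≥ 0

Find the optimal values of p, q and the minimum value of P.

p = 8/7, q = 12/7, minimum P = -32/7

Extreme points and P = -7p + 2q:
  (8/7, 12/7) → P = -32/7
  (0, 2/3) → P = 4/3
  (0, 12/11) → P = 24/11

At the optimal vertex, 11p - 12q = -8 and -6p + 11q = 12.
Solving simultaneously gives p = 8/7, q = 12/7.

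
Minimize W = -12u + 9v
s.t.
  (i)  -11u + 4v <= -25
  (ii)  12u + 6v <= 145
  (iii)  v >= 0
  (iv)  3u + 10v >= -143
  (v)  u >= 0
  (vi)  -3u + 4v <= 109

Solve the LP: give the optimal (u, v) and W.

u = 145/12, v = 0, minimum W = -145

Vertices and W = -12u + 9v:
  (365/57, 1295/114) → W = 965/38
  (25/11, 0) → W = -300/11
  (145/12, 0) → W = -145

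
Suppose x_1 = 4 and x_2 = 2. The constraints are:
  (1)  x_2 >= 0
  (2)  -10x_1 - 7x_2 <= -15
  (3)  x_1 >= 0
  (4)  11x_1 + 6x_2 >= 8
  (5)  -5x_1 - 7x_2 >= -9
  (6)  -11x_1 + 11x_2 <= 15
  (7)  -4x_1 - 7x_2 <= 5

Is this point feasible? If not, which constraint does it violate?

not feasible — violates (5)

Constraint (5): -5x_1 - 7x_2 = -34, which is not ≥ -9. All other constraints are satisfied.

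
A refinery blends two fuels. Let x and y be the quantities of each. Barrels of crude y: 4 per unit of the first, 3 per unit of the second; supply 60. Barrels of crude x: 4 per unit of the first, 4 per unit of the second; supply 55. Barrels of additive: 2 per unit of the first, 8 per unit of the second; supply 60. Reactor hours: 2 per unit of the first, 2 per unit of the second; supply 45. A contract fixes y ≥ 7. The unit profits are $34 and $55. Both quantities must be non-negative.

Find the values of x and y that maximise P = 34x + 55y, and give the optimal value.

At the optimal vertex, 2x + 8y = 60 and y = 7.
Solving simultaneously gives x = 2, y = 7.

x = 2, y = 7, maximum P = 453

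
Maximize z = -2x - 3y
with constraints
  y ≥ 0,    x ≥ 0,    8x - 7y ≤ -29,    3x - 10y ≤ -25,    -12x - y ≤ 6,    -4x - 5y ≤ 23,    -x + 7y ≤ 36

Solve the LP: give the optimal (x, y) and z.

Vertices and z = -2x - 3y:
  (0, 29/7) → z = -87/7
  (0, 36/7) → z = -108/7
  (1, 37/7) → z = -125/7

The binding constraints are x = 0 and 8x - 7y = -29.
Solving simultaneously gives x = 0, y = 29/7.

x = 0, y = 29/7, maximum z = -87/7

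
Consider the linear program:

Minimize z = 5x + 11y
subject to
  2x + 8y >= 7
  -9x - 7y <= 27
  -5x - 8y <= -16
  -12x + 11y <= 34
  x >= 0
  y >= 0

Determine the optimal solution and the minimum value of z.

Corner points and z = 5x + 11y:
  (3, 1/8) → z = 131/8
  (7/2, 0) → z = 35/2
  (0, 2) → z = 22
  (0, 34/11) → z = 34
The feasible region is unbounded (it extends along (11, 12), (1, 0)), but z strictly increases along every unbounded feasible direction, so there is no improving ray and the minimum is attained at a vertex.

x = 3, y = 1/8, minimum z = 131/8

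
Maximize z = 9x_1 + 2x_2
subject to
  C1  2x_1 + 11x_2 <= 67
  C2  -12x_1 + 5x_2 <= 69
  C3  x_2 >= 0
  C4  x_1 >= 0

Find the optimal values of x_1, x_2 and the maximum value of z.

The binding constraints are 2x_1 + 11x_2 = 67 and x_2 = 0.
Solving simultaneously gives x_1 = 67/2, x_2 = 0.

x_1 = 67/2, x_2 = 0, maximum z = 603/2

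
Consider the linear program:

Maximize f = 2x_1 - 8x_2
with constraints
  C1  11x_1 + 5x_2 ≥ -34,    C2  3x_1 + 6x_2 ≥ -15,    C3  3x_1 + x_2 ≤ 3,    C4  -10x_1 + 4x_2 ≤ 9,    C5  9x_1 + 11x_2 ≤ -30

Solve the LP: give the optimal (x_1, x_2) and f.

Corner points and f = 2x_1 - 8x_2:
  (-19/12, -41/24) → f = 21/2
  (-5/7, -15/7) → f = 110/7
  (-3/2, -3/2) → f = 9

The optimum lies where 3x_1 + 6x_2 = -15 and 9x_1 + 11x_2 = -30.
Solving simultaneously gives x_1 = -5/7, x_2 = -15/7.

x_1 = -5/7, x_2 = -15/7, maximum f = 110/7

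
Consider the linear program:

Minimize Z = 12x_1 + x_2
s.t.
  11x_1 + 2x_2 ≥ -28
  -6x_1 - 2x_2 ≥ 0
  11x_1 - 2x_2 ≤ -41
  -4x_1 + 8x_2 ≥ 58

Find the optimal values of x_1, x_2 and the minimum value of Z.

x_1 = -28/5, x_2 = 84/5, minimum Z = -252/5

The binding constraints are 11x_1 + 2x_2 = -28 and -6x_1 - 2x_2 = 0.
Solving simultaneously gives x_1 = -28/5, x_2 = 84/5.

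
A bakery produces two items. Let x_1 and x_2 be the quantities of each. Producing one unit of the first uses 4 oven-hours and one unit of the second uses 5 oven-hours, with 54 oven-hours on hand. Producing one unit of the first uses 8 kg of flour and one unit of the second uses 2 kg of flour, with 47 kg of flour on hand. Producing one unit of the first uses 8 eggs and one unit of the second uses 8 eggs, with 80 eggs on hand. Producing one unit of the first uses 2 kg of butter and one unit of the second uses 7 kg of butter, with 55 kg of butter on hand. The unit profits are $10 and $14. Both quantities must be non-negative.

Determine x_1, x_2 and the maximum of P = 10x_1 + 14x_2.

x_1 = 3, x_2 = 7, maximum P = 128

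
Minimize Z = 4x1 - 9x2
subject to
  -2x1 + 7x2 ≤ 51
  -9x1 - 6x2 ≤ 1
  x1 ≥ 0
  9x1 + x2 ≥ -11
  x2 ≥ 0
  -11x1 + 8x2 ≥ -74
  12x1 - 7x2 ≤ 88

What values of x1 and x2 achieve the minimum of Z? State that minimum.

x1 = 0, x2 = 51/7, minimum Z = -459/7

Extreme points and Z = 4x1 - 9x2:
  (0, 51/7) → Z = -459/7
  (139/10, 394/35) → Z = -320/7
  (0, 0) → Z = 0
  (74/11, 0) → Z = 296/11
  (186/19, 80/19) → Z = 24/19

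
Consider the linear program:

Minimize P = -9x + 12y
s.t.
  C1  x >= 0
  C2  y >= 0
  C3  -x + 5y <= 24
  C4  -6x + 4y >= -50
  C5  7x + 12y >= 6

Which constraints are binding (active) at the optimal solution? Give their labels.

C2 and C4

Vertices and P = -9x + 12y:
  (0, 24/5) → P = 288/5
  (0, 1/2) → P = 6
  (25/3, 0) → P = -75
  (6/7, 0) → P = -54/7
  (173/13, 97/13) → P = -393/13

The minimum is at (25/3, 0). Substituting into each constraint, equality holds for C2 and C4; the remaining constraints have slack.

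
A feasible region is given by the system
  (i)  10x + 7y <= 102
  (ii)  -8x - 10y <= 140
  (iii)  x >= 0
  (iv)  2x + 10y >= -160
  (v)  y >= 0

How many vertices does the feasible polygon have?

Of the 10 pairwise boundary intersections, those satisfying every inequality are:
  (0, 102/7)
  (51/5, 0)
  (0, 0)

3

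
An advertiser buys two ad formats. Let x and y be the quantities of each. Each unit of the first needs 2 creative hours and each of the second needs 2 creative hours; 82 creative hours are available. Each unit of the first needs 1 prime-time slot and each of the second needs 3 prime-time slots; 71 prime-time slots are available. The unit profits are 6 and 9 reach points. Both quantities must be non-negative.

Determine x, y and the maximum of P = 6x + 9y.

x = 26, y = 15, maximum P = 291

Extreme points and P = 6x + 9y:
  (0, 0) → P = 0
  (0, 71/3) → P = 213
  (41, 0) → P = 246
  (26, 15) → P = 291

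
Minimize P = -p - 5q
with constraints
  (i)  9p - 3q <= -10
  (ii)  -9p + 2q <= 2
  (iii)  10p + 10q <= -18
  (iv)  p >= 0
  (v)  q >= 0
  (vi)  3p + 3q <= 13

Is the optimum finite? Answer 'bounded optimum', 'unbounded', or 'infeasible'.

infeasible

The boundaries q = 0 and 3p + 3q = 13 meet at (13/3, 0), but that point violates 9p - 3q ≤ -10. Every candidate vertex is excluded by some other constraint, so the feasible region is empty.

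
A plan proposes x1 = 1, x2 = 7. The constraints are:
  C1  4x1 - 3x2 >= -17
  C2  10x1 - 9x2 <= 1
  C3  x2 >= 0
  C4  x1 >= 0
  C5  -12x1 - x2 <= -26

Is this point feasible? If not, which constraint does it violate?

not feasible — violates C5

Constraint C5: -12x1 - x2 = -19, which is not ≤ -26. All other constraints are satisfied.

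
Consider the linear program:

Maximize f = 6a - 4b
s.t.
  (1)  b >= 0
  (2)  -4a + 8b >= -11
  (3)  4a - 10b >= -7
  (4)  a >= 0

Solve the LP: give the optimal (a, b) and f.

a = 83/4, b = 9, maximum f = 177/2

The optimum lies where -4a + 8b = -11 and 4a - 10b = -7.
Solving simultaneously gives a = 83/4, b = 9.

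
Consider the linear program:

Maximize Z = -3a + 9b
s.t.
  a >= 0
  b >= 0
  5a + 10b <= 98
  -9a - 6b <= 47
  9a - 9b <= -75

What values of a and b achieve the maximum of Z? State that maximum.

a = 0, b = 49/5, maximum Z = 441/5

Corner points and Z = -3a + 9b:
  (0, 49/5) → Z = 441/5
  (0, 25/3) → Z = 75
  (44/45, 419/45) → Z = 1213/15

The binding constraints are a = 0 and 5a + 10b = 98.
Solving simultaneously gives a = 0, b = 49/5.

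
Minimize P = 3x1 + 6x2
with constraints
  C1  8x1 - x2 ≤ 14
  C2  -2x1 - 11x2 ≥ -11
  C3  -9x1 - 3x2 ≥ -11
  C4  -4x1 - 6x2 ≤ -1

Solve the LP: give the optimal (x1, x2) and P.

Corner points and P = 3x1 + 6x2:
  (88/93, 77/93) → P = 242/31
  (-55/32, 21/16) → P = 87/32
  (3/2, -5/6) → P = -1/2

x1 = 3/2, x2 = -5/6, minimum P = -1/2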